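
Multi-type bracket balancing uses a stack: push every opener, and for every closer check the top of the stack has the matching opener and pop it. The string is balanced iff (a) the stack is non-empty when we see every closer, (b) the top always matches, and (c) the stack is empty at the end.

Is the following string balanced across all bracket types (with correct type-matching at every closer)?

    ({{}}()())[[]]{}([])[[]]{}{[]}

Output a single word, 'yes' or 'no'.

pos 0: push '('; stack = (
pos 1: push '{'; stack = ({
pos 2: push '{'; stack = ({{
pos 3: '}' matches '{'; pop; stack = ({
pos 4: '}' matches '{'; pop; stack = (
pos 5: push '('; stack = ((
pos 6: ')' matches '('; pop; stack = (
pos 7: push '('; stack = ((
pos 8: ')' matches '('; pop; stack = (
pos 9: ')' matches '('; pop; stack = (empty)
pos 10: push '['; stack = [
pos 11: push '['; stack = [[
pos 12: ']' matches '['; pop; stack = [
pos 13: ']' matches '['; pop; stack = (empty)
pos 14: push '{'; stack = {
pos 15: '}' matches '{'; pop; stack = (empty)
pos 16: push '('; stack = (
pos 17: push '['; stack = ([
pos 18: ']' matches '['; pop; stack = (
pos 19: ')' matches '('; pop; stack = (empty)
pos 20: push '['; stack = [
pos 21: push '['; stack = [[
pos 22: ']' matches '['; pop; stack = [
pos 23: ']' matches '['; pop; stack = (empty)
pos 24: push '{'; stack = {
pos 25: '}' matches '{'; pop; stack = (empty)
pos 26: push '{'; stack = {
pos 27: push '['; stack = {[
pos 28: ']' matches '['; pop; stack = {
pos 29: '}' matches '{'; pop; stack = (empty)
end: stack empty → VALID
Verdict: properly nested → yes

Answer: yes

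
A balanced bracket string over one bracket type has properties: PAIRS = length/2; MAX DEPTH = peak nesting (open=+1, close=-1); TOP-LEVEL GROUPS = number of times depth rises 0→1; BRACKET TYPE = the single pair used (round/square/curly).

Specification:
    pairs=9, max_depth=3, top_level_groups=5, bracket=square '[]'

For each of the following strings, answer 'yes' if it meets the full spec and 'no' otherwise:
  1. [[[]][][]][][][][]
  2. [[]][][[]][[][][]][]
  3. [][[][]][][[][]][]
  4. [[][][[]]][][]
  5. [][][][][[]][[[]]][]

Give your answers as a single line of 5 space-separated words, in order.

String 1 '[[[]][][]][][][][]': depth seq [1 2 3 2 1 2 1 2 1 0 1 0 1 0 1 0 1 0]
  -> pairs=9 depth=3 groups=5 -> yes
String 2 '[[]][][[]][[][][]][]': depth seq [1 2 1 0 1 0 1 2 1 0 1 2 1 2 1 2 1 0 1 0]
  -> pairs=10 depth=2 groups=5 -> no
String 3 '[][[][]][][[][]][]': depth seq [1 0 1 2 1 2 1 0 1 0 1 2 1 2 1 0 1 0]
  -> pairs=9 depth=2 groups=5 -> no
String 4 '[[][][[]]][][]': depth seq [1 2 1 2 1 2 3 2 1 0 1 0 1 0]
  -> pairs=7 depth=3 groups=3 -> no
String 5 '[][][][][[]][[[]]][]': depth seq [1 0 1 0 1 0 1 0 1 2 1 0 1 2 3 2 1 0 1 0]
  -> pairs=10 depth=3 groups=7 -> no

Answer: yes no no no no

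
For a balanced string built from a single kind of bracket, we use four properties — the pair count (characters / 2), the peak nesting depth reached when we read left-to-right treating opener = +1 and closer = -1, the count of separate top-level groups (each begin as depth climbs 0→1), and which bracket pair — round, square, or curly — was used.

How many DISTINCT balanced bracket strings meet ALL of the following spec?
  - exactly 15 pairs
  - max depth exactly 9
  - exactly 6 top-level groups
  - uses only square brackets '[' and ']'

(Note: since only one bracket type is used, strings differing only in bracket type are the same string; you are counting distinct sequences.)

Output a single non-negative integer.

Spec: pairs=15 depth=9 groups=6
Count(depth <= 9) = 326870
Count(depth <= 8) = 326750
Count(depth == 9) = 326870 - 326750 = 120

Answer: 120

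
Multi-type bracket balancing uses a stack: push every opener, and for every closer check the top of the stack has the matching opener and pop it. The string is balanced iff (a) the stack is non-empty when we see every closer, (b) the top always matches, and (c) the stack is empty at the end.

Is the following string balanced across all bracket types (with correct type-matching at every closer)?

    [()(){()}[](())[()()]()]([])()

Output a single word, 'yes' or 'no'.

Answer: yes

Derivation:
pos 0: push '['; stack = [
pos 1: push '('; stack = [(
pos 2: ')' matches '('; pop; stack = [
pos 3: push '('; stack = [(
pos 4: ')' matches '('; pop; stack = [
pos 5: push '{'; stack = [{
pos 6: push '('; stack = [{(
pos 7: ')' matches '('; pop; stack = [{
pos 8: '}' matches '{'; pop; stack = [
pos 9: push '['; stack = [[
pos 10: ']' matches '['; pop; stack = [
pos 11: push '('; stack = [(
pos 12: push '('; stack = [((
pos 13: ')' matches '('; pop; stack = [(
pos 14: ')' matches '('; pop; stack = [
pos 15: push '['; stack = [[
pos 16: push '('; stack = [[(
pos 17: ')' matches '('; pop; stack = [[
pos 18: push '('; stack = [[(
pos 19: ')' matches '('; pop; stack = [[
pos 20: ']' matches '['; pop; stack = [
pos 21: push '('; stack = [(
pos 22: ')' matches '('; pop; stack = [
pos 23: ']' matches '['; pop; stack = (empty)
pos 24: push '('; stack = (
pos 25: push '['; stack = ([
pos 26: ']' matches '['; pop; stack = (
pos 27: ')' matches '('; pop; stack = (empty)
pos 28: push '('; stack = (
pos 29: ')' matches '('; pop; stack = (empty)
end: stack empty → VALID
Verdict: properly nested → yes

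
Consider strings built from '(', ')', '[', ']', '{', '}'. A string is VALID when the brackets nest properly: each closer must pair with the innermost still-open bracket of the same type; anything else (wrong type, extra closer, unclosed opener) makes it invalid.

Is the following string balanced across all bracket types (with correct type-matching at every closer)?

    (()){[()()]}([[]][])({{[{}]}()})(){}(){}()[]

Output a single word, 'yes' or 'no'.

pos 0: push '('; stack = (
pos 1: push '('; stack = ((
pos 2: ')' matches '('; pop; stack = (
pos 3: ')' matches '('; pop; stack = (empty)
pos 4: push '{'; stack = {
pos 5: push '['; stack = {[
pos 6: push '('; stack = {[(
pos 7: ')' matches '('; pop; stack = {[
pos 8: push '('; stack = {[(
pos 9: ')' matches '('; pop; stack = {[
pos 10: ']' matches '['; pop; stack = {
pos 11: '}' matches '{'; pop; stack = (empty)
pos 12: push '('; stack = (
pos 13: push '['; stack = ([
pos 14: push '['; stack = ([[
pos 15: ']' matches '['; pop; stack = ([
pos 16: ']' matches '['; pop; stack = (
pos 17: push '['; stack = ([
pos 18: ']' matches '['; pop; stack = (
pos 19: ')' matches '('; pop; stack = (empty)
pos 20: push '('; stack = (
pos 21: push '{'; stack = ({
pos 22: push '{'; stack = ({{
pos 23: push '['; stack = ({{[
pos 24: push '{'; stack = ({{[{
pos 25: '}' matches '{'; pop; stack = ({{[
pos 26: ']' matches '['; pop; stack = ({{
pos 27: '}' matches '{'; pop; stack = ({
pos 28: push '('; stack = ({(
pos 29: ')' matches '('; pop; stack = ({
pos 30: '}' matches '{'; pop; stack = (
pos 31: ')' matches '('; pop; stack = (empty)
pos 32: push '('; stack = (
pos 33: ')' matches '('; pop; stack = (empty)
pos 34: push '{'; stack = {
pos 35: '}' matches '{'; pop; stack = (empty)
pos 36: push '('; stack = (
pos 37: ')' matches '('; pop; stack = (empty)
pos 38: push '{'; stack = {
pos 39: '}' matches '{'; pop; stack = (empty)
pos 40: push '('; stack = (
pos 41: ')' matches '('; pop; stack = (empty)
pos 42: push '['; stack = [
pos 43: ']' matches '['; pop; stack = (empty)
end: stack empty → VALID
Verdict: properly nested → yes

Answer: yes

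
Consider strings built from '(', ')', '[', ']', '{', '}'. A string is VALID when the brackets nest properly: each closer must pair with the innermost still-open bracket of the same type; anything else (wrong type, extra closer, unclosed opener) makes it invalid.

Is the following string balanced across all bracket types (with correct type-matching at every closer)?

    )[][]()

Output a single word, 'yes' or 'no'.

pos 0: saw closer ')' but stack is empty → INVALID
Verdict: unmatched closer ')' at position 0 → no

Answer: no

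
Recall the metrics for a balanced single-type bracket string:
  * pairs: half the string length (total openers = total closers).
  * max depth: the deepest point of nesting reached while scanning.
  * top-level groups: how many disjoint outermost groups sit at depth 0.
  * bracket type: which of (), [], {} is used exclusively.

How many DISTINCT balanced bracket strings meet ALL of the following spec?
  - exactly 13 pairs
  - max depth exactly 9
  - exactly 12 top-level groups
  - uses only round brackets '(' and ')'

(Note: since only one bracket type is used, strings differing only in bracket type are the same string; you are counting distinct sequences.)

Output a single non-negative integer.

Answer: 0

Derivation:
Spec: pairs=13 depth=9 groups=12
Count(depth <= 9) = 12
Count(depth <= 8) = 12
Count(depth == 9) = 12 - 12 = 0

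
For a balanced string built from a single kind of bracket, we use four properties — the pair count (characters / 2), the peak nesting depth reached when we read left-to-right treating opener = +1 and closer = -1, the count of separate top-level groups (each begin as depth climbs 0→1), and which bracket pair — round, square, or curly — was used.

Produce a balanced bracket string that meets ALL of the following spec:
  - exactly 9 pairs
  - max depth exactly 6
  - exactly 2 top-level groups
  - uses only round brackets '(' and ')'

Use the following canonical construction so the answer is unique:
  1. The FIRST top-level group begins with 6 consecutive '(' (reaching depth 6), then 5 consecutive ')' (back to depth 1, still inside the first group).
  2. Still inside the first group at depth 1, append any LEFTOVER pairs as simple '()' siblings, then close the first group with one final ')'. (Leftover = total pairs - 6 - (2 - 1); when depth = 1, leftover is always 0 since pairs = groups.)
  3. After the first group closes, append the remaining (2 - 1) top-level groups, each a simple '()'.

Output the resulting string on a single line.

Spec: pairs=9 depth=6 groups=2
Leftover pairs = 9 - 6 - (2-1) = 2
First group: deep chain of depth 6 + 2 sibling pairs
Remaining 1 groups: simple '()' each

Answer: (((((()))))()())()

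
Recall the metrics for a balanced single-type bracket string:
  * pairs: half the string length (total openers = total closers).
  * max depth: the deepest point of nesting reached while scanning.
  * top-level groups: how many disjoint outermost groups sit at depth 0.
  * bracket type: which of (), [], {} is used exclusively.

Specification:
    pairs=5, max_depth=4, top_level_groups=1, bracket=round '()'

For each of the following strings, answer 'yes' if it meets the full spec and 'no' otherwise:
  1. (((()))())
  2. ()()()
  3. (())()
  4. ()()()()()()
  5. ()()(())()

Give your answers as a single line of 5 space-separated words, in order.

String 1 '(((()))())': depth seq [1 2 3 4 3 2 1 2 1 0]
  -> pairs=5 depth=4 groups=1 -> yes
String 2 '()()()': depth seq [1 0 1 0 1 0]
  -> pairs=3 depth=1 groups=3 -> no
String 3 '(())()': depth seq [1 2 1 0 1 0]
  -> pairs=3 depth=2 groups=2 -> no
String 4 '()()()()()()': depth seq [1 0 1 0 1 0 1 0 1 0 1 0]
  -> pairs=6 depth=1 groups=6 -> no
String 5 '()()(())()': depth seq [1 0 1 0 1 2 1 0 1 0]
  -> pairs=5 depth=2 groups=4 -> no

Answer: yes no no no no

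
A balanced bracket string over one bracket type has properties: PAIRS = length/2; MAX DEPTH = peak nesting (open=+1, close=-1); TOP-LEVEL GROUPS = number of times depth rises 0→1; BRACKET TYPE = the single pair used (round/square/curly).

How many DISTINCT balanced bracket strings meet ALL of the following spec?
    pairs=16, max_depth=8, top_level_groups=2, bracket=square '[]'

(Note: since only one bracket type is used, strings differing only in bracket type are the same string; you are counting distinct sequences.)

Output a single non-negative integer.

Spec: pairs=16 depth=8 groups=2
Count(depth <= 8) = 9172323
Count(depth <= 7) = 8235856
Count(depth == 8) = 9172323 - 8235856 = 936467

Answer: 936467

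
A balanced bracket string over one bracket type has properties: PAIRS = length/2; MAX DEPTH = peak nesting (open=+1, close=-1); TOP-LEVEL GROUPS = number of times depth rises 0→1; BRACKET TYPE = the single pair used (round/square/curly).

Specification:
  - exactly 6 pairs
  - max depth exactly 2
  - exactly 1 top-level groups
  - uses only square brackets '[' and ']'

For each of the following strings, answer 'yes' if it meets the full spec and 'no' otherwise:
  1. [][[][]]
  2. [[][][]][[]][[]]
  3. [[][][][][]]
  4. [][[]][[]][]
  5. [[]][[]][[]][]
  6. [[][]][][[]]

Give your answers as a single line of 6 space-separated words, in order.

Answer: no no yes no no no

Derivation:
String 1 '[][[][]]': depth seq [1 0 1 2 1 2 1 0]
  -> pairs=4 depth=2 groups=2 -> no
String 2 '[[][][]][[]][[]]': depth seq [1 2 1 2 1 2 1 0 1 2 1 0 1 2 1 0]
  -> pairs=8 depth=2 groups=3 -> no
String 3 '[[][][][][]]': depth seq [1 2 1 2 1 2 1 2 1 2 1 0]
  -> pairs=6 depth=2 groups=1 -> yes
String 4 '[][[]][[]][]': depth seq [1 0 1 2 1 0 1 2 1 0 1 0]
  -> pairs=6 depth=2 groups=4 -> no
String 5 '[[]][[]][[]][]': depth seq [1 2 1 0 1 2 1 0 1 2 1 0 1 0]
  -> pairs=7 depth=2 groups=4 -> no
String 6 '[[][]][][[]]': depth seq [1 2 1 2 1 0 1 0 1 2 1 0]
  -> pairs=6 depth=2 groups=3 -> no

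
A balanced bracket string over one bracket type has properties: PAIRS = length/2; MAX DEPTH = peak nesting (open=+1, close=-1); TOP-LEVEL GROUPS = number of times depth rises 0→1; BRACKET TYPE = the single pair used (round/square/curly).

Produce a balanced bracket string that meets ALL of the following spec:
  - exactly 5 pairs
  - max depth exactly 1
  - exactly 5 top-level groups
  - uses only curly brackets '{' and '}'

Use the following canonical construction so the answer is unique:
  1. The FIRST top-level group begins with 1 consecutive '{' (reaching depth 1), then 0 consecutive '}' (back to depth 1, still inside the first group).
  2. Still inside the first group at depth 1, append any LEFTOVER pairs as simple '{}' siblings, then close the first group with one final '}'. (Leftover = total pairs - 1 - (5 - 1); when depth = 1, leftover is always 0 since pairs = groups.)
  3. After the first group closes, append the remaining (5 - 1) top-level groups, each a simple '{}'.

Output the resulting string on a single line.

Answer: {}{}{}{}{}

Derivation:
Spec: pairs=5 depth=1 groups=5
Leftover pairs = 5 - 1 - (5-1) = 0
First group: deep chain of depth 1 + 0 sibling pairs
Remaining 4 groups: simple '{}' each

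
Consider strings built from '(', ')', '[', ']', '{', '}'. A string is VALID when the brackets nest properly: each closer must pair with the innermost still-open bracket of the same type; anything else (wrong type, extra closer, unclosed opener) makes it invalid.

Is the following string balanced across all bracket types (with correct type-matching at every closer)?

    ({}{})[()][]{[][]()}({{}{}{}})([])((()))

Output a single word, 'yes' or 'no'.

Answer: yes

Derivation:
pos 0: push '('; stack = (
pos 1: push '{'; stack = ({
pos 2: '}' matches '{'; pop; stack = (
pos 3: push '{'; stack = ({
pos 4: '}' matches '{'; pop; stack = (
pos 5: ')' matches '('; pop; stack = (empty)
pos 6: push '['; stack = [
pos 7: push '('; stack = [(
pos 8: ')' matches '('; pop; stack = [
pos 9: ']' matches '['; pop; stack = (empty)
pos 10: push '['; stack = [
pos 11: ']' matches '['; pop; stack = (empty)
pos 12: push '{'; stack = {
pos 13: push '['; stack = {[
pos 14: ']' matches '['; pop; stack = {
pos 15: push '['; stack = {[
pos 16: ']' matches '['; pop; stack = {
pos 17: push '('; stack = {(
pos 18: ')' matches '('; pop; stack = {
pos 19: '}' matches '{'; pop; stack = (empty)
pos 20: push '('; stack = (
pos 21: push '{'; stack = ({
pos 22: push '{'; stack = ({{
pos 23: '}' matches '{'; pop; stack = ({
pos 24: push '{'; stack = ({{
pos 25: '}' matches '{'; pop; stack = ({
pos 26: push '{'; stack = ({{
pos 27: '}' matches '{'; pop; stack = ({
pos 28: '}' matches '{'; pop; stack = (
pos 29: ')' matches '('; pop; stack = (empty)
pos 30: push '('; stack = (
pos 31: push '['; stack = ([
pos 32: ']' matches '['; pop; stack = (
pos 33: ')' matches '('; pop; stack = (empty)
pos 34: push '('; stack = (
pos 35: push '('; stack = ((
pos 36: push '('; stack = (((
pos 37: ')' matches '('; pop; stack = ((
pos 38: ')' matches '('; pop; stack = (
pos 39: ')' matches '('; pop; stack = (empty)
end: stack empty → VALID
Verdict: properly nested → yes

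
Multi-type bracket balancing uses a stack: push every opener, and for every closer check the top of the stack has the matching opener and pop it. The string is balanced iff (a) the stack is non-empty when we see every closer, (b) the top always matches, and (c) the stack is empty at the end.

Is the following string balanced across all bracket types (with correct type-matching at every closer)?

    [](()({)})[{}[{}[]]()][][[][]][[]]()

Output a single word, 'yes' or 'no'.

pos 0: push '['; stack = [
pos 1: ']' matches '['; pop; stack = (empty)
pos 2: push '('; stack = (
pos 3: push '('; stack = ((
pos 4: ')' matches '('; pop; stack = (
pos 5: push '('; stack = ((
pos 6: push '{'; stack = (({
pos 7: saw closer ')' but top of stack is '{' (expected '}') → INVALID
Verdict: type mismatch at position 7: ')' closes '{' → no

Answer: no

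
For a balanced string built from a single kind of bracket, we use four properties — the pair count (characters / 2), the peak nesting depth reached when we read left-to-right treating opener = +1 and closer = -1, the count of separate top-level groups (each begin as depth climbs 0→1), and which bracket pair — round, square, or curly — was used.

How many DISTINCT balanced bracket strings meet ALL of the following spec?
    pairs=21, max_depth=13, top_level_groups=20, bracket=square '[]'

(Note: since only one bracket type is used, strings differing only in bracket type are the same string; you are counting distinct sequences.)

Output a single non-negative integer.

Spec: pairs=21 depth=13 groups=20
Count(depth <= 13) = 20
Count(depth <= 12) = 20
Count(depth == 13) = 20 - 20 = 0

Answer: 0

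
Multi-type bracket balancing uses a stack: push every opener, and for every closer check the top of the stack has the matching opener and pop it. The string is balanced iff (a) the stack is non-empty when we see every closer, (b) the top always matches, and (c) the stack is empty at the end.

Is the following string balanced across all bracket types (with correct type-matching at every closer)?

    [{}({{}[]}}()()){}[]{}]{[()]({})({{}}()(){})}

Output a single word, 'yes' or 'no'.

Answer: no

Derivation:
pos 0: push '['; stack = [
pos 1: push '{'; stack = [{
pos 2: '}' matches '{'; pop; stack = [
pos 3: push '('; stack = [(
pos 4: push '{'; stack = [({
pos 5: push '{'; stack = [({{
pos 6: '}' matches '{'; pop; stack = [({
pos 7: push '['; stack = [({[
pos 8: ']' matches '['; pop; stack = [({
pos 9: '}' matches '{'; pop; stack = [(
pos 10: saw closer '}' but top of stack is '(' (expected ')') → INVALID
Verdict: type mismatch at position 10: '}' closes '(' → no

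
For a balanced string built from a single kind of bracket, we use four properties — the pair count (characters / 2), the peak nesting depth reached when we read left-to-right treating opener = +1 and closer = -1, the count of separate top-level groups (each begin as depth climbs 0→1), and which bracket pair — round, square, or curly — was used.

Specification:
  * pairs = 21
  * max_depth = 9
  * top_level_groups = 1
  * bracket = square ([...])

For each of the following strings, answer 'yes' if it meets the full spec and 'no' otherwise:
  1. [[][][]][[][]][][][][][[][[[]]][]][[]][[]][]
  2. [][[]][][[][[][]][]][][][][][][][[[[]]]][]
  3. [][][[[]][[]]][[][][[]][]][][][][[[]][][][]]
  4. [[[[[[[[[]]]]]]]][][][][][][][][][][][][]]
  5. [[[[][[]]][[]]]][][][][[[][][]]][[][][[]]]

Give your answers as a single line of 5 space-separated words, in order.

Answer: no no no yes no

Derivation:
String 1 '[[][][]][[][]][][][][][[][[[]]][]][[]][[]][]': depth seq [1 2 1 2 1 2 1 0 1 2 1 2 1 0 1 0 1 0 1 0 1 0 1 2 1 2 3 4 3 2 1 2 1 0 1 2 1 0 1 2 1 0 1 0]
  -> pairs=22 depth=4 groups=10 -> no
String 2 '[][[]][][[][[][]][]][][][][][][][[[[]]]][]': depth seq [1 0 1 2 1 0 1 0 1 2 1 2 3 2 3 2 1 2 1 0 1 0 1 0 1 0 1 0 1 0 1 0 1 2 3 4 3 2 1 0 1 0]
  -> pairs=21 depth=4 groups=12 -> no
String 3 '[][][[[]][[]]][[][][[]][]][][][][[[]][][][]]': depth seq [1 0 1 0 1 2 3 2 1 2 3 2 1 0 1 2 1 2 1 2 3 2 1 2 1 0 1 0 1 0 1 0 1 2 3 2 1 2 1 2 1 2 1 0]
  -> pairs=22 depth=3 groups=8 -> no
String 4 '[[[[[[[[[]]]]]]]][][][][][][][][][][][][]]': depth seq [1 2 3 4 5 6 7 8 9 8 7 6 5 4 3 2 1 2 1 2 1 2 1 2 1 2 1 2 1 2 1 2 1 2 1 2 1 2 1 2 1 0]
  -> pairs=21 depth=9 groups=1 -> yes
String 5 '[[[[][[]]][[]]]][][][][[[][][]]][[][][[]]]': depth seq [1 2 3 4 3 4 5 4 3 2 3 4 3 2 1 0 1 0 1 0 1 0 1 2 3 2 3 2 3 2 1 0 1 2 1 2 1 2 3 2 1 0]
  -> pairs=21 depth=5 groups=6 -> no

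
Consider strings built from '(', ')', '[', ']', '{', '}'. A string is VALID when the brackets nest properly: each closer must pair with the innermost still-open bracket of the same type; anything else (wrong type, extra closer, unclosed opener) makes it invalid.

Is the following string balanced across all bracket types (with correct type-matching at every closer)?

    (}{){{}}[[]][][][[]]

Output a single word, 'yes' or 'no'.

pos 0: push '('; stack = (
pos 1: saw closer '}' but top of stack is '(' (expected ')') → INVALID
Verdict: type mismatch at position 1: '}' closes '(' → no

Answer: no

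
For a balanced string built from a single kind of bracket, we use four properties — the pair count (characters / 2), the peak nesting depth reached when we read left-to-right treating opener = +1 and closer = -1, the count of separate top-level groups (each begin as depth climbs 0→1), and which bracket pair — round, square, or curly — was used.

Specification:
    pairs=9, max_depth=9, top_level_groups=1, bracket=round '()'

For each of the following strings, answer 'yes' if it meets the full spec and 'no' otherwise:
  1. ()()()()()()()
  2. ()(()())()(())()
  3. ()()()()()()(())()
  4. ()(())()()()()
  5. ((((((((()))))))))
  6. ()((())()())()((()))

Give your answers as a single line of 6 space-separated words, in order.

String 1 '()()()()()()()': depth seq [1 0 1 0 1 0 1 0 1 0 1 0 1 0]
  -> pairs=7 depth=1 groups=7 -> no
String 2 '()(()())()(())()': depth seq [1 0 1 2 1 2 1 0 1 0 1 2 1 0 1 0]
  -> pairs=8 depth=2 groups=5 -> no
String 3 '()()()()()()(())()': depth seq [1 0 1 0 1 0 1 0 1 0 1 0 1 2 1 0 1 0]
  -> pairs=9 depth=2 groups=8 -> no
String 4 '()(())()()()()': depth seq [1 0 1 2 1 0 1 0 1 0 1 0 1 0]
  -> pairs=7 depth=2 groups=6 -> no
String 5 '((((((((()))))))))': depth seq [1 2 3 4 5 6 7 8 9 8 7 6 5 4 3 2 1 0]
  -> pairs=9 depth=9 groups=1 -> yes
String 6 '()((())()())()((()))': depth seq [1 0 1 2 3 2 1 2 1 2 1 0 1 0 1 2 3 2 1 0]
  -> pairs=10 depth=3 groups=4 -> no

Answer: no no no no yes no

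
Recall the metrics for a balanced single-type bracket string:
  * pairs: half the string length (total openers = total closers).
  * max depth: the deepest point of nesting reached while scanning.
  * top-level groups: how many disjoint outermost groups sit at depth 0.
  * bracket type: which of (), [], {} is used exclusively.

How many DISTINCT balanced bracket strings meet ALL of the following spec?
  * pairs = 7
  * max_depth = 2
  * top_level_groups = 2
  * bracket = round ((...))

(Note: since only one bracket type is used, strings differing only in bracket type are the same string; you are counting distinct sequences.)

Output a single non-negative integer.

Answer: 6

Derivation:
Spec: pairs=7 depth=2 groups=2
Count(depth <= 2) = 6
Count(depth <= 1) = 0
Count(depth == 2) = 6 - 0 = 6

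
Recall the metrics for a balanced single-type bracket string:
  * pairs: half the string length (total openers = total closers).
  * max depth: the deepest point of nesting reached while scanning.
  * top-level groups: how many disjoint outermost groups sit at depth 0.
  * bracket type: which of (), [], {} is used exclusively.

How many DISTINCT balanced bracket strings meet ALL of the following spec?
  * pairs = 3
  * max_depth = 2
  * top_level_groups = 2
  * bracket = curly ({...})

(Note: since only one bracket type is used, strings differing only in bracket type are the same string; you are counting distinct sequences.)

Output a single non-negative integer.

Spec: pairs=3 depth=2 groups=2
Count(depth <= 2) = 2
Count(depth <= 1) = 0
Count(depth == 2) = 2 - 0 = 2

Answer: 2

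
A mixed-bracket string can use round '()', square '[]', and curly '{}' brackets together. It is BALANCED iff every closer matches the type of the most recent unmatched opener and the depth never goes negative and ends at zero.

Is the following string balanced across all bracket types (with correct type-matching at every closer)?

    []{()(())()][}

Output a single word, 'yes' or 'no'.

pos 0: push '['; stack = [
pos 1: ']' matches '['; pop; stack = (empty)
pos 2: push '{'; stack = {
pos 3: push '('; stack = {(
pos 4: ')' matches '('; pop; stack = {
pos 5: push '('; stack = {(
pos 6: push '('; stack = {((
pos 7: ')' matches '('; pop; stack = {(
pos 8: ')' matches '('; pop; stack = {
pos 9: push '('; stack = {(
pos 10: ')' matches '('; pop; stack = {
pos 11: saw closer ']' but top of stack is '{' (expected '}') → INVALID
Verdict: type mismatch at position 11: ']' closes '{' → no

Answer: no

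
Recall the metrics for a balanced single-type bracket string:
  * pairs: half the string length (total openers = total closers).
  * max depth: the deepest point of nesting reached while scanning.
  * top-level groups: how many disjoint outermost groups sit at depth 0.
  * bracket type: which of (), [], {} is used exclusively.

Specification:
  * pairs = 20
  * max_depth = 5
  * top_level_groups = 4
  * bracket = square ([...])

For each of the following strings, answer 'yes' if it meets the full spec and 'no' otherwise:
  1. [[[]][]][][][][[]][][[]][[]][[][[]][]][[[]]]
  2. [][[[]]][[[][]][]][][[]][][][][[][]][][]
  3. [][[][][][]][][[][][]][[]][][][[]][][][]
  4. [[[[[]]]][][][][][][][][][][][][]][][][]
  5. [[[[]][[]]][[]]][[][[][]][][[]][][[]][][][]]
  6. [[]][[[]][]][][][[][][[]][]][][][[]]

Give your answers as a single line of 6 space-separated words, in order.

Answer: no no no yes no no

Derivation:
String 1 '[[[]][]][][][][[]][][[]][[]][[][[]][]][[[]]]': depth seq [1 2 3 2 1 2 1 0 1 0 1 0 1 0 1 2 1 0 1 0 1 2 1 0 1 2 1 0 1 2 1 2 3 2 1 2 1 0 1 2 3 2 1 0]
  -> pairs=22 depth=3 groups=10 -> no
String 2 '[][[[]]][[[][]][]][][[]][][][][[][]][][]': depth seq [1 0 1 2 3 2 1 0 1 2 3 2 3 2 1 2 1 0 1 0 1 2 1 0 1 0 1 0 1 0 1 2 1 2 1 0 1 0 1 0]
  -> pairs=20 depth=3 groups=11 -> no
String 3 '[][[][][][]][][[][][]][[]][][][[]][][][]': depth seq [1 0 1 2 1 2 1 2 1 2 1 0 1 0 1 2 1 2 1 2 1 0 1 2 1 0 1 0 1 0 1 2 1 0 1 0 1 0 1 0]
  -> pairs=20 depth=2 groups=11 -> no
String 4 '[[[[[]]]][][][][][][][][][][][][]][][][]': depth seq [1 2 3 4 5 4 3 2 1 2 1 2 1 2 1 2 1 2 1 2 1 2 1 2 1 2 1 2 1 2 1 2 1 0 1 0 1 0 1 0]
  -> pairs=20 depth=5 groups=4 -> yes
String 5 '[[[[]][[]]][[]]][[][[][]][][[]][][[]][][][]]': depth seq [1 2 3 4 3 2 3 4 3 2 1 2 3 2 1 0 1 2 1 2 3 2 3 2 1 2 1 2 3 2 1 2 1 2 3 2 1 2 1 2 1 2 1 0]
  -> pairs=22 depth=4 groups=2 -> no
String 6 '[[]][[[]][]][][][[][][[]][]][][][[]]': depth seq [1 2 1 0 1 2 3 2 1 2 1 0 1 0 1 0 1 2 1 2 1 2 3 2 1 2 1 0 1 0 1 0 1 2 1 0]
  -> pairs=18 depth=3 groups=8 -> no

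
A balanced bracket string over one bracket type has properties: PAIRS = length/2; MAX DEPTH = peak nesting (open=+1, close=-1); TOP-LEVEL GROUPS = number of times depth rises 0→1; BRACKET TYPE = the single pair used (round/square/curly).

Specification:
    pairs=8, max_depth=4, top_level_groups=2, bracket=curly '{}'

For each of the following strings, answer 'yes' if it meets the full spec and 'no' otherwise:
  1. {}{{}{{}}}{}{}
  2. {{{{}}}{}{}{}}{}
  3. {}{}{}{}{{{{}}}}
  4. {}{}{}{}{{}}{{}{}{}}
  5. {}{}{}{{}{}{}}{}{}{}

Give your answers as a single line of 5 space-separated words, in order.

String 1 '{}{{}{{}}}{}{}': depth seq [1 0 1 2 1 2 3 2 1 0 1 0 1 0]
  -> pairs=7 depth=3 groups=4 -> no
String 2 '{{{{}}}{}{}{}}{}': depth seq [1 2 3 4 3 2 1 2 1 2 1 2 1 0 1 0]
  -> pairs=8 depth=4 groups=2 -> yes
String 3 '{}{}{}{}{{{{}}}}': depth seq [1 0 1 0 1 0 1 0 1 2 3 4 3 2 1 0]
  -> pairs=8 depth=4 groups=5 -> no
String 4 '{}{}{}{}{{}}{{}{}{}}': depth seq [1 0 1 0 1 0 1 0 1 2 1 0 1 2 1 2 1 2 1 0]
  -> pairs=10 depth=2 groups=6 -> no
String 5 '{}{}{}{{}{}{}}{}{}{}': depth seq [1 0 1 0 1 0 1 2 1 2 1 2 1 0 1 0 1 0 1 0]
  -> pairs=10 depth=2 groups=7 -> no

Answer: no yes no no no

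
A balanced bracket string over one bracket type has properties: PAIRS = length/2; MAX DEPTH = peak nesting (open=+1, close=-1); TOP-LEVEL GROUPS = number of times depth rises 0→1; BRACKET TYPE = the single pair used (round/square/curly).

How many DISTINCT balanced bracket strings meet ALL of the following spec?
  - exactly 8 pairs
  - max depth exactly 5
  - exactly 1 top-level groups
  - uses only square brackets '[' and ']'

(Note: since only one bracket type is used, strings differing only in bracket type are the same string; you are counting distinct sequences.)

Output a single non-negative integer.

Answer: 132

Derivation:
Spec: pairs=8 depth=5 groups=1
Count(depth <= 5) = 365
Count(depth <= 4) = 233
Count(depth == 5) = 365 - 233 = 132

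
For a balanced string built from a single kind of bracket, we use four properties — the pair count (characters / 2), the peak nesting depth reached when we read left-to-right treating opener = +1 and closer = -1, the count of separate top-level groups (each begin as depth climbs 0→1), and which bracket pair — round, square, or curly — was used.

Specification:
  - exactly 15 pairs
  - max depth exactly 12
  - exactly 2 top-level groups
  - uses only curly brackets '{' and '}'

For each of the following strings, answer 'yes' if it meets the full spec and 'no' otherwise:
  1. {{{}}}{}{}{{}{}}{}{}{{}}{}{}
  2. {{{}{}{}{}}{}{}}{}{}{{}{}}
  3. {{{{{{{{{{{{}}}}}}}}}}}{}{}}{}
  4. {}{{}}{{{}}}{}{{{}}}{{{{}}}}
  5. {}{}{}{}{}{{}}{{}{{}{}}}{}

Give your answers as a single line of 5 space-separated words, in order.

Answer: no no yes no no

Derivation:
String 1 '{{{}}}{}{}{{}{}}{}{}{{}}{}{}': depth seq [1 2 3 2 1 0 1 0 1 0 1 2 1 2 1 0 1 0 1 0 1 2 1 0 1 0 1 0]
  -> pairs=14 depth=3 groups=9 -> no
String 2 '{{{}{}{}{}}{}{}}{}{}{{}{}}': depth seq [1 2 3 2 3 2 3 2 3 2 1 2 1 2 1 0 1 0 1 0 1 2 1 2 1 0]
  -> pairs=13 depth=3 groups=4 -> no
String 3 '{{{{{{{{{{{{}}}}}}}}}}}{}{}}{}': depth seq [1 2 3 4 5 6 7 8 9 10 11 12 11 10 9 8 7 6 5 4 3 2 1 2 1 2 1 0 1 0]
  -> pairs=15 depth=12 groups=2 -> yes
String 4 '{}{{}}{{{}}}{}{{{}}}{{{{}}}}': depth seq [1 0 1 2 1 0 1 2 3 2 1 0 1 0 1 2 3 2 1 0 1 2 3 4 3 2 1 0]
  -> pairs=14 depth=4 groups=6 -> no
String 5 '{}{}{}{}{}{{}}{{}{{}{}}}{}': depth seq [1 0 1 0 1 0 1 0 1 0 1 2 1 0 1 2 1 2 3 2 3 2 1 0 1 0]
  -> pairs=13 depth=3 groups=8 -> no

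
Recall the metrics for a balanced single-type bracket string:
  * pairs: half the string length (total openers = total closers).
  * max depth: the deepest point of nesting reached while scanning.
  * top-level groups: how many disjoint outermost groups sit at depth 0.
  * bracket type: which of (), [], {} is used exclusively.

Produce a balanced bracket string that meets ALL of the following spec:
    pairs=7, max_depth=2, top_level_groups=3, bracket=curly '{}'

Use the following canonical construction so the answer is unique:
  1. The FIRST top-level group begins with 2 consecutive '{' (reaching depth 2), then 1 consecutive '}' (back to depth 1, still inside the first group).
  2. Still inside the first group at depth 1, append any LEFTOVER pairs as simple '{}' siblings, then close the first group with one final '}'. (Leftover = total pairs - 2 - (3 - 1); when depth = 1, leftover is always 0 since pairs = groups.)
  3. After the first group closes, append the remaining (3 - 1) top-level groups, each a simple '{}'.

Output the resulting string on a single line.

Answer: {{}{}{}{}}{}{}

Derivation:
Spec: pairs=7 depth=2 groups=3
Leftover pairs = 7 - 2 - (3-1) = 3
First group: deep chain of depth 2 + 3 sibling pairs
Remaining 2 groups: simple '{}' each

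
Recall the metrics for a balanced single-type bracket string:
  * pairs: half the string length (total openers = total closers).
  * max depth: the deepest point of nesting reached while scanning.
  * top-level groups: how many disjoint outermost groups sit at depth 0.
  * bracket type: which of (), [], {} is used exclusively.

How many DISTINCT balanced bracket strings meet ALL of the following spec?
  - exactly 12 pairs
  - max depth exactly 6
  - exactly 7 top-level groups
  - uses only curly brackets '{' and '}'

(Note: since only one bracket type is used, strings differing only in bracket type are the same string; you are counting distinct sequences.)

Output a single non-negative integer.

Answer: 7

Derivation:
Spec: pairs=12 depth=6 groups=7
Count(depth <= 6) = 2548
Count(depth <= 5) = 2541
Count(depth == 6) = 2548 - 2541 = 7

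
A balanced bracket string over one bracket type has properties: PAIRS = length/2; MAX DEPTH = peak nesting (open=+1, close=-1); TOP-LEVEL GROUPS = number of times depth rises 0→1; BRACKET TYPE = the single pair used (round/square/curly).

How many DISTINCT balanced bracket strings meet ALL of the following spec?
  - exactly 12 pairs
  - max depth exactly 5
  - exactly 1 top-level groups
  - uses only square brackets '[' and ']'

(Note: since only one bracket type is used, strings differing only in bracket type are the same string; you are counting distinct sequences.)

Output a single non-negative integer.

Spec: pairs=12 depth=5 groups=1
Count(depth <= 5) = 29525
Count(depth <= 4) = 10946
Count(depth == 5) = 29525 - 10946 = 18579

Answer: 18579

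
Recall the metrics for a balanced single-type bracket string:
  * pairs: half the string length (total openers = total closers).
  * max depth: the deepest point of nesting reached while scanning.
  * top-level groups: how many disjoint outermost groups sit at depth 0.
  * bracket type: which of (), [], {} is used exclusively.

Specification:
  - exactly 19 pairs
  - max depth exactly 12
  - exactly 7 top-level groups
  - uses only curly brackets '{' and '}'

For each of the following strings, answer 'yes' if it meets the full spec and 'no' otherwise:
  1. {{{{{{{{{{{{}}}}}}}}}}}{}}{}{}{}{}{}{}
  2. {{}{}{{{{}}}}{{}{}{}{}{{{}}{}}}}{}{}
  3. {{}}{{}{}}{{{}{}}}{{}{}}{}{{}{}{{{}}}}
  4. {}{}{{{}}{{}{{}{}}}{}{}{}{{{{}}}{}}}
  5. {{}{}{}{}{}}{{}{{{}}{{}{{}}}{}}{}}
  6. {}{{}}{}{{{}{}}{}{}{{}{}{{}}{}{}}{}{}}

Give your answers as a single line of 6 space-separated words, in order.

Answer: yes no no no no no

Derivation:
String 1 '{{{{{{{{{{{{}}}}}}}}}}}{}}{}{}{}{}{}{}': depth seq [1 2 3 4 5 6 7 8 9 10 11 12 11 10 9 8 7 6 5 4 3 2 1 2 1 0 1 0 1 0 1 0 1 0 1 0 1 0]
  -> pairs=19 depth=12 groups=7 -> yes
String 2 '{{}{}{{{{}}}}{{}{}{}{}{{{}}{}}}}{}{}': depth seq [1 2 1 2 1 2 3 4 5 4 3 2 1 2 3 2 3 2 3 2 3 2 3 4 5 4 3 4 3 2 1 0 1 0 1 0]
  -> pairs=18 depth=5 groups=3 -> no
String 3 '{{}}{{}{}}{{{}{}}}{{}{}}{}{{}{}{{{}}}}': depth seq [1 2 1 0 1 2 1 2 1 0 1 2 3 2 3 2 1 0 1 2 1 2 1 0 1 0 1 2 1 2 1 2 3 4 3 2 1 0]
  -> pairs=19 depth=4 groups=6 -> no
String 4 '{}{}{{{}}{{}{{}{}}}{}{}{}{{{{}}}{}}}': depth seq [1 0 1 0 1 2 3 2 1 2 3 2 3 4 3 4 3 2 1 2 1 2 1 2 1 2 3 4 5 4 3 2 3 2 1 0]
  -> pairs=18 depth=5 groups=3 -> no
String 5 '{{}{}{}{}{}}{{}{{{}}{{}{{}}}{}}{}}': depth seq [1 2 1 2 1 2 1 2 1 2 1 0 1 2 1 2 3 4 3 2 3 4 3 4 5 4 3 2 3 2 1 2 1 0]
  -> pairs=17 depth=5 groups=2 -> no
String 6 '{}{{}}{}{{{}{}}{}{}{{}{}{{}}{}{}}{}{}}': depth seq [1 0 1 2 1 0 1 0 1 2 3 2 3 2 1 2 1 2 1 2 3 2 3 2 3 4 3 2 3 2 3 2 1 2 1 2 1 0]
  -> pairs=19 depth=4 groups=4 -> no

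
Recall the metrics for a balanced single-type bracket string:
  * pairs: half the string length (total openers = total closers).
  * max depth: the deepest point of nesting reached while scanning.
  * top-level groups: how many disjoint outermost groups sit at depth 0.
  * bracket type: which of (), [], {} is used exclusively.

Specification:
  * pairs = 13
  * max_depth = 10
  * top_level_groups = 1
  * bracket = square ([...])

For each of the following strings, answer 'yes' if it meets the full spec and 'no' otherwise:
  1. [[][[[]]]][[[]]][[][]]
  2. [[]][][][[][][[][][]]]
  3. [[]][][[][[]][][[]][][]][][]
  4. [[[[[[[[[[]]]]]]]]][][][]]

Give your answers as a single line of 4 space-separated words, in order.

String 1 '[[][[[]]]][[[]]][[][]]': depth seq [1 2 1 2 3 4 3 2 1 0 1 2 3 2 1 0 1 2 1 2 1 0]
  -> pairs=11 depth=4 groups=3 -> no
String 2 '[[]][][][[][][[][][]]]': depth seq [1 2 1 0 1 0 1 0 1 2 1 2 1 2 3 2 3 2 3 2 1 0]
  -> pairs=11 depth=3 groups=4 -> no
String 3 '[[]][][[][[]][][[]][][]][][]': depth seq [1 2 1 0 1 0 1 2 1 2 3 2 1 2 1 2 3 2 1 2 1 2 1 0 1 0 1 0]
  -> pairs=14 depth=3 groups=5 -> no
String 4 '[[[[[[[[[[]]]]]]]]][][][]]': depth seq [1 2 3 4 5 6 7 8 9 10 9 8 7 6 5 4 3 2 1 2 1 2 1 2 1 0]
  -> pairs=13 depth=10 groups=1 -> yes

Answer: no no no yes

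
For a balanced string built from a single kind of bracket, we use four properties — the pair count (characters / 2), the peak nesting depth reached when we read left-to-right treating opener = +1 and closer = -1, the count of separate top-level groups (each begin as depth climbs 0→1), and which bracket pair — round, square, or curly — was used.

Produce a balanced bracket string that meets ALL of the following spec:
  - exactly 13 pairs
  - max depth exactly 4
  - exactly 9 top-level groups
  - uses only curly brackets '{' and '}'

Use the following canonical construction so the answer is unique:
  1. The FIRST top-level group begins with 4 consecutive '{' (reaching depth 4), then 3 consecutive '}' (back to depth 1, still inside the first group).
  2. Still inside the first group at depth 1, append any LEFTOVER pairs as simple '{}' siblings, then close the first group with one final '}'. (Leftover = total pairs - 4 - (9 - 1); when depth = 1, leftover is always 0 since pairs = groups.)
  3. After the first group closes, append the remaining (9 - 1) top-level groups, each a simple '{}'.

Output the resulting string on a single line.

Answer: {{{{}}}{}}{}{}{}{}{}{}{}{}

Derivation:
Spec: pairs=13 depth=4 groups=9
Leftover pairs = 13 - 4 - (9-1) = 1
First group: deep chain of depth 4 + 1 sibling pairs
Remaining 8 groups: simple '{}' each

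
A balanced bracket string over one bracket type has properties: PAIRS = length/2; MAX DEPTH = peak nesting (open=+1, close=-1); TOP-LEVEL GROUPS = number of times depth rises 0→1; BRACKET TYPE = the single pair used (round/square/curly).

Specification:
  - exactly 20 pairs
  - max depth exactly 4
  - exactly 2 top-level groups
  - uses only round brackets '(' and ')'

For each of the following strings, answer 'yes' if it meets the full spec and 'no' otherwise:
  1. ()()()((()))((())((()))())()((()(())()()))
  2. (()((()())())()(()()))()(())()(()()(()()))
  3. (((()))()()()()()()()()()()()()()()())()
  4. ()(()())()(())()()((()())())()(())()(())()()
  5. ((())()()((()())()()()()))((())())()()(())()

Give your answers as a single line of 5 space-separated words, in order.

String 1 '()()()((()))((())((()))())()((()(())()()))': depth seq [1 0 1 0 1 0 1 2 3 2 1 0 1 2 3 2 1 2 3 4 3 2 1 2 1 0 1 0 1 2 3 2 3 4 3 2 3 2 3 2 1 0]
  -> pairs=21 depth=4 groups=7 -> no
String 2 '(()((()())())()(()()))()(())()(()()(()()))': depth seq [1 2 1 2 3 4 3 4 3 2 3 2 1 2 1 2 3 2 3 2 1 0 1 0 1 2 1 0 1 0 1 2 1 2 1 2 3 2 3 2 1 0]
  -> pairs=21 depth=4 groups=5 -> no
String 3 '(((()))()()()()()()()()()()()()()()())()': depth seq [1 2 3 4 3 2 1 2 1 2 1 2 1 2 1 2 1 2 1 2 1 2 1 2 1 2 1 2 1 2 1 2 1 2 1 2 1 0 1 0]
  -> pairs=20 depth=4 groups=2 -> yes
String 4 '()(()())()(())()()((()())())()(())()(())()()': depth seq [1 0 1 2 1 2 1 0 1 0 1 2 1 0 1 0 1 0 1 2 3 2 3 2 1 2 1 0 1 0 1 2 1 0 1 0 1 2 1 0 1 0 1 0]
  -> pairs=22 depth=3 groups=13 -> no
String 5 '((())()()((()())()()()()))((())())()()(())()': depth seq [1 2 3 2 1 2 1 2 1 2 3 4 3 4 3 2 3 2 3 2 3 2 3 2 1 0 1 2 3 2 1 2 1 0 1 0 1 0 1 2 1 0 1 0]
  -> pairs=22 depth=4 groups=6 -> no

Answer: no no yes no no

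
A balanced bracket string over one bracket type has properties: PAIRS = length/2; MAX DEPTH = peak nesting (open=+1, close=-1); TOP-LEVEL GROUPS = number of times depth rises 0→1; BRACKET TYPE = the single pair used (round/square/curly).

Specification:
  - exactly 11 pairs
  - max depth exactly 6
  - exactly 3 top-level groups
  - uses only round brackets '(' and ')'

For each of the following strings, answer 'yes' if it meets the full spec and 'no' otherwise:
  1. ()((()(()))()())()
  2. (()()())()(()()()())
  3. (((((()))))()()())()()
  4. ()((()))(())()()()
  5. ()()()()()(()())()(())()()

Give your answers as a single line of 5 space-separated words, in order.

String 1 '()((()(()))()())()': depth seq [1 0 1 2 3 2 3 4 3 2 1 2 1 2 1 0 1 0]
  -> pairs=9 depth=4 groups=3 -> no
String 2 '(()()())()(()()()())': depth seq [1 2 1 2 1 2 1 0 1 0 1 2 1 2 1 2 1 2 1 0]
  -> pairs=10 depth=2 groups=3 -> no
String 3 '(((((()))))()()())()()': depth seq [1 2 3 4 5 6 5 4 3 2 1 2 1 2 1 2 1 0 1 0 1 0]
  -> pairs=11 depth=6 groups=3 -> yes
String 4 '()((()))(())()()()': depth seq [1 0 1 2 3 2 1 0 1 2 1 0 1 0 1 0 1 0]
  -> pairs=9 depth=3 groups=6 -> no
String 5 '()()()()()(()())()(())()()': depth seq [1 0 1 0 1 0 1 0 1 0 1 2 1 2 1 0 1 0 1 2 1 0 1 0 1 0]
  -> pairs=13 depth=2 groups=10 -> no

Answer: no no yes no no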